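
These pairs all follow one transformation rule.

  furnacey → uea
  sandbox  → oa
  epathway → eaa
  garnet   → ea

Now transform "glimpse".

The rule is to sort the characters into reverse alphabetical order, then keep only the vowels.
On "glimpse": the first step gives "spmlige", and the second then gives "ie".

ie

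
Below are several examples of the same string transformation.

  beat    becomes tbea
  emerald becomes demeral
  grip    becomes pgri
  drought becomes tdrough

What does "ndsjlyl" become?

The rule is to move the last character to the front.
"ndsjlyl" → "lndsjly".

lndsjly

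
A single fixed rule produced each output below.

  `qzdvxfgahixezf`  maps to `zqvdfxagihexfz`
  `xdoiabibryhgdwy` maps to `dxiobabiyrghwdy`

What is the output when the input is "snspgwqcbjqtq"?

What's happening: swap each adjacent pair of characters (1↔2, 3↔4, ...).
On "snspgwqcbjqtq" that produces "nspswgcqjbtqq".

nspswgcqjbtqq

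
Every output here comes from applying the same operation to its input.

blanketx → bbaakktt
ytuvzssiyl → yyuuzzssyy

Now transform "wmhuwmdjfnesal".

Each output is the input with this applied: keep every other character starting from the first (positions 1st, 3rd, 5th, ...), then double every character.
Applying both steps to "wmhuwmdjfnesal": "whwdfea", then "wwhhwwddffeeaa".

wwhhwwddffeeaa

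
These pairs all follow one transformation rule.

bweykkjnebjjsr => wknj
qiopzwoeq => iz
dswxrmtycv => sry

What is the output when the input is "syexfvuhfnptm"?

yfhp

What's happening: delete the last 2 characters, then keep one character in every 3, starting at position 2 (positions 2nd, 5th, 8th, ...).
Working it through for "syexfvuhfnptm": intermediate "syexfvuhfnp", final "yfhp".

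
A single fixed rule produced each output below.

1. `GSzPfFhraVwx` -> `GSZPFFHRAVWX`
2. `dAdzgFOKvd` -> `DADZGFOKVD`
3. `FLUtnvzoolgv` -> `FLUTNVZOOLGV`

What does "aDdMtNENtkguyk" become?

What's happening: convert every letter to uppercase.
On "aDdMtNENtkguyk" that produces "ADDMTNENTKGUYK".

ADDMTNENTKGUYK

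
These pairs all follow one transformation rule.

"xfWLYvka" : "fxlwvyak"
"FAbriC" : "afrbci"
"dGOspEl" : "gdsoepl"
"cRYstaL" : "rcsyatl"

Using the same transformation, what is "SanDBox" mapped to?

Each output is the input with this applied: swap each adjacent pair of characters (1↔2, 3↔4, ...), then convert every letter to lowercase.
Applying both steps to "SanDBox": "aSDnoBx", then "asdnobx".

asdnobx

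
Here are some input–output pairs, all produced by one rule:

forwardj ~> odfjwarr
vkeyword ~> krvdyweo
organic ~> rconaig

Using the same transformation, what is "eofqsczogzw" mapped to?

owegqzfzcos

What's happening: swap each adjacent pair of characters (1↔2, 3↔4, ...), then take characters alternately from the front and the back (1st, last, 2nd, 2nd-last, ...).
For "eofqsczogzw", step one produces "oeqfcsozzgw"; step two turns that into "owegqzfzcos".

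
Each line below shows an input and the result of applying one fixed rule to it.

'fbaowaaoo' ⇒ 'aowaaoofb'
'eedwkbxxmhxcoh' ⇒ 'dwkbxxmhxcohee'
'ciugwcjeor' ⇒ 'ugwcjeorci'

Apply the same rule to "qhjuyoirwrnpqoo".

juyoirwrnpqooqh

Looking at the pairs, the operation is to move the first 2 characters to the end (rotate left by 2).
So "qhjuyoirwrnpqoo" becomes "juyoirwrnpqooqh".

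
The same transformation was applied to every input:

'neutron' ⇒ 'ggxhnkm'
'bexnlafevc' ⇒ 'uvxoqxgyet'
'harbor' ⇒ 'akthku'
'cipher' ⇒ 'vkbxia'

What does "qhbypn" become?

The transformation: shift every letter 7 places backward in the alphabet (wrapping around), then take characters alternately from the front and the back (1st, last, 2nd, 2nd-last, ...).
"qhbypn" → "jgaiur".

jgaiur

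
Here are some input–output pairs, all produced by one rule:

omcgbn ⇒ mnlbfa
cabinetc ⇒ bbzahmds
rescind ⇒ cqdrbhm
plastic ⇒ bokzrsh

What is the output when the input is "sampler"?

qrzlokd

What's happening: shift every letter 1 place backward in the alphabet (wrapping around), then move the last character to the front.
Starting from "sampler": after the first operation, "rzlokdq"; after the second, "qrzlokd".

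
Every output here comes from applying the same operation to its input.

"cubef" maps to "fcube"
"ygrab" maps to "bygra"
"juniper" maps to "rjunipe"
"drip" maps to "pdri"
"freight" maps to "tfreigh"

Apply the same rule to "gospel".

lgospe

Rule — move the last character to the front.
"gospel" → "lgospe".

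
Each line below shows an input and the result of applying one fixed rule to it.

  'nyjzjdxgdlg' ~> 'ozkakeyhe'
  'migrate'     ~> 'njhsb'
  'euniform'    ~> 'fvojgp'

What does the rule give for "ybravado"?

zcsbwb

The transformation: delete the last 2 characters, then shift every letter 1 place forward in the alphabet (wrapping around).
Working it through for "ybravado": intermediate "ybrava", final "zcsbwb".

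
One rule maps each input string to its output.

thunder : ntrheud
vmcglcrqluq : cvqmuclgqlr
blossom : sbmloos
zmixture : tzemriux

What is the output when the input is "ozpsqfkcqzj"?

fojzzpqscqk

The pattern: take characters alternately from the front and the back (1st, last, 2nd, 2nd-last, ...), then move the last character to the front.
Working it through for "ozpsqfkcqzj": intermediate "ojzzpqscqkf", final "fojzzpqscqk".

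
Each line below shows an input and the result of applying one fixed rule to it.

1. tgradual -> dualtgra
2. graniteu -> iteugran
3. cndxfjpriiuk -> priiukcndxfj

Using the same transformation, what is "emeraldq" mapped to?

The pattern: swap the front and back halves of the string.
So "emeraldq" becomes "aldqemer".

aldqemer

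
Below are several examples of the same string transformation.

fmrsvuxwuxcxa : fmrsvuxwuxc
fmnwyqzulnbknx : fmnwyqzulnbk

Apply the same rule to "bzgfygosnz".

bzgfygos

Rule — delete the last 2 characters.
"bzgfygosnz" → "bzgfygos".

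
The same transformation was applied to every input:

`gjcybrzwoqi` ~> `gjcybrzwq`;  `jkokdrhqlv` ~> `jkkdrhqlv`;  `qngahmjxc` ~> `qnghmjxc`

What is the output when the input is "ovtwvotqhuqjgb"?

The pattern: remove every vowel.
For "ovtwvotqhuqjgb" the result is "vtwvtqhqjgb".

vtwvtqhqjgb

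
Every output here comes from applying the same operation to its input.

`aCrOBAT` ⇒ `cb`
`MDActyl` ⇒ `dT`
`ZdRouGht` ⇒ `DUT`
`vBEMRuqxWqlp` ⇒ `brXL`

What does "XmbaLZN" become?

Ml

Each output is the input with this applied: flip the case of every letter, then keep one character in every 3, starting at position 2 (positions 2nd, 5th, 8th, ...).
Applying both steps to "XmbaLZN": "xMBAlzn", then "Ml".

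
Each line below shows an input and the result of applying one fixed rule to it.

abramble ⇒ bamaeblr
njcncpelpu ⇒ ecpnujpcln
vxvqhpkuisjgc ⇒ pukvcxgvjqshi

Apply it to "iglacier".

Each output is the input with this applied: take characters alternately from the front and the back (1st, last, 2nd, 2nd-last, ...), then move the last 3 characters to the front (rotate right by 3).
"iglacier" → "irgeliac" → "iacirgel".
(Check on "vxvqhpkuisjgc": → "vcxgvjqshipuk" → "pukvcxgvjqshi" ✓)

iacirgel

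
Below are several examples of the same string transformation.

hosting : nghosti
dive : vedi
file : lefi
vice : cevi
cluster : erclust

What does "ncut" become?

utnc

The rule is to move the last 2 characters to the front (rotate right by 2).
Doing the same to "ncut": "utnc".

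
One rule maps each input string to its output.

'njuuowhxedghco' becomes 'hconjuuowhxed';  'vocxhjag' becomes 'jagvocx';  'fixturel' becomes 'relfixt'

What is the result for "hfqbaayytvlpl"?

lplhfqbaayyt

What's happening: move the last 3 characters to the front (rotate right by 3), then delete the last character.
For "hfqbaayytvlpl", step one produces "lplhfqbaayytv"; step two turns that into "lplhfqbaayyt".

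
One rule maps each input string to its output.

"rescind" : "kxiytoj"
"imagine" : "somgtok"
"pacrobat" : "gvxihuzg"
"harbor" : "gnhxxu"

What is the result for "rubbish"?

Looking at the pairs, the operation is to swap each adjacent pair of characters (1↔2, 3↔4, ...), then shift every letter 6 places forward in the alphabet (wrapping around).
For "rubbish", step one produces "urbbsih"; step two turns that into "axhhyon".

axhhyon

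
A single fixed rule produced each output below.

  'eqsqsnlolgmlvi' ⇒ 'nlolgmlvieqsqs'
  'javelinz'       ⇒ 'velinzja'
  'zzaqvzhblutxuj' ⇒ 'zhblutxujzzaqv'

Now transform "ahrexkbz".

Rule — move the last 2 characters to the front (rotate right by 2), then swap the front and back halves of the string.
Applying both steps to "ahrexkbz": "bzahrexk", then "rexkbzah".

rexkbzah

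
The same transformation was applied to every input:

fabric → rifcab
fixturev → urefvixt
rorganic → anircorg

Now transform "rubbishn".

ishrnubb

The transformation: swap the first and last characters, then swap the front and back halves of the string.
Starting from "rubbishn": after the first operation, "nubbishr"; after the second, "ishrnubb".
(Check on "rorganic": → "corganir" → "anircorg" ✓)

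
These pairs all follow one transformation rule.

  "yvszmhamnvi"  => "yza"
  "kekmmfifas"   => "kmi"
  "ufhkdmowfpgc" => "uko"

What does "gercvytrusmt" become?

gct

Rule — delete the last 3 characters, then keep one character in every 3, starting at position 1 (positions 1st, 4th, 7th, ...).
Starting from "gercvytrusmt": after the first operation, "gercvytru"; after the second, "gct".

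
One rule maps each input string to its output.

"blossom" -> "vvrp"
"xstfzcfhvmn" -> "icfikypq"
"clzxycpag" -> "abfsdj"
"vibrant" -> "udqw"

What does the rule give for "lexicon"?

In each case the input is transformed by: shift every letter 3 places forward in the alphabet (wrapping around), then delete the first 3 characters.
Doing the same to "lexicon": "lfrq".

lfrq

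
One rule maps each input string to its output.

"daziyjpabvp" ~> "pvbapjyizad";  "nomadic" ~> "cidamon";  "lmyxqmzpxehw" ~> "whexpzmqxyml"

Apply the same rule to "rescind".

dnicser

Each output is the input with this applied: reverse the string.
"rescind" → "dnicser".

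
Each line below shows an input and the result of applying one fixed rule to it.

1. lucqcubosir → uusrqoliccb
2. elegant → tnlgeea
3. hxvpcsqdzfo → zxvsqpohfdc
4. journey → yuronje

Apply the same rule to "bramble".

rmlebba

Looking at the pairs, the operation is to sort the characters into reverse alphabetical order.
"bramble" → "rmlebba".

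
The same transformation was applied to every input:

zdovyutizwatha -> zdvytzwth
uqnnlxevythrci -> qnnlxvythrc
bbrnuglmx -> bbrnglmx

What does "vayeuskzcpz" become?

The pattern: remove every vowel.
"vayeuskzcpz" → "vyskzcpz".

vyskzcpz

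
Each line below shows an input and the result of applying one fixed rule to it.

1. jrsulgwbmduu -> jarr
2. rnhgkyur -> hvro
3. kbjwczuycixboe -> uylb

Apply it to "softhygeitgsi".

qdpf

What's happening: shift every letter 3 places backward in the alphabet (wrapping around), then keep only the last 4 characters.
Working it through for "softhygeitgsi": intermediate "plcqevdbfqdpf", final "qdpf".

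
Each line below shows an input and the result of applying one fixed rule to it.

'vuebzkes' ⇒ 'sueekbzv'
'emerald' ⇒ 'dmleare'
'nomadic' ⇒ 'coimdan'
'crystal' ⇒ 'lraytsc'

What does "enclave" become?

Each output is the input with this applied: take characters alternately from the front and the back (1st, last, 2nd, 2nd-last, ...), then move the first character to the end.
On "enclave": the first step gives "eenvcal", and the second then gives "envcale".

envcale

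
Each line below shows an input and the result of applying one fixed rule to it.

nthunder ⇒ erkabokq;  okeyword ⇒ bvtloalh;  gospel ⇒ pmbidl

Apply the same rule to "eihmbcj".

ejyzgbf

What's happening: shift every letter 3 places backward in the alphabet (wrapping around), then move the first 2 characters to the end (rotate left by 2).
On "eihmbcj": the first step gives "bfejyzg", and the second then gives "ejyzgbf".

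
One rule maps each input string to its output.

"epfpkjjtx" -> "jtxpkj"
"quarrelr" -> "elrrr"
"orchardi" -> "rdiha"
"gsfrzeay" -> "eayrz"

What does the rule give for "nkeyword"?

Each output is the input with this applied: delete the first 3 characters, then move the last 3 characters to the front (rotate right by 3).
"nkeyword" → "yword" → "ordyw".

ordyw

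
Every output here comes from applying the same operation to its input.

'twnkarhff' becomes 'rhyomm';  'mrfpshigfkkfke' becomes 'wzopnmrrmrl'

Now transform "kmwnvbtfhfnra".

Rule — delete the first 3 characters, then shift every letter 7 places forward in the alphabet (wrapping around).
For "kmwnvbtfhfnra" the result is "uciamomuyh".

uciamomuyh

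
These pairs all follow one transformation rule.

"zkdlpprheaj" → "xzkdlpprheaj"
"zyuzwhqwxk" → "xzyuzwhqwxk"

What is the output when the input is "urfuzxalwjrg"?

xurfuzxalwjrg

Each output is the input with this applied: prepend "x".
So "urfuzxalwjrg" becomes "xurfuzxalwjrg".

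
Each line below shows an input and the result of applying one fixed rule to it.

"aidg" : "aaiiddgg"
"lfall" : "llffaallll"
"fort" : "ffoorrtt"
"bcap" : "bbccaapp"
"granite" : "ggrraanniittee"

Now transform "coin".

ccooiinn

Each output is the input with this applied: double every character.
Doing the same to "coin": "ccooiinn".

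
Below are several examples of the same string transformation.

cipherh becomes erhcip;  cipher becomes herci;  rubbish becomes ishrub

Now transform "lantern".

Looking at the pairs, the operation is to move the last 3 characters to the front (rotate right by 3), then delete the last character.
For "lantern" the result is "ernlan".

ernlan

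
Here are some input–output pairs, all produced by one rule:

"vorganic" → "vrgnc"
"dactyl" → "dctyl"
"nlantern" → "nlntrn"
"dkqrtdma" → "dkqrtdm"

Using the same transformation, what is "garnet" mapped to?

grnt

The transformation: remove every vowel.
So "garnet" becomes "grnt".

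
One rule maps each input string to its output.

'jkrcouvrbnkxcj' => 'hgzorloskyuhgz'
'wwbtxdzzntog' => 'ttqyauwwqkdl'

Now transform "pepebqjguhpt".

Looking at the pairs, the operation is to shift every letter 3 places backward in the alphabet (wrapping around), then swap each adjacent pair of characters (1↔2, 3↔4, ...).
So "pepebqjguhpt" becomes "bmbmnydgerqm".
(Check on "wwbtxdzzntog": → "ttyquawwkqld" → "ttqyauwwqkdl" ✓)

bmbmnydgerqm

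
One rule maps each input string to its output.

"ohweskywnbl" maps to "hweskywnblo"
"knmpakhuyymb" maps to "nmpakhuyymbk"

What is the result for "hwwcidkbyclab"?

The transformation: move the first character to the end.
So "hwwcidkbyclab" becomes "wwcidkbyclabh".

wwcidkbyclabh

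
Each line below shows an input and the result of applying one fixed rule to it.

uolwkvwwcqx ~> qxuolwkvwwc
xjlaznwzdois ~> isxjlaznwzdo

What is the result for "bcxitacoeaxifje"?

Rule — move the last 2 characters to the front (rotate right by 2).
So "bcxitacoeaxifje" becomes "jebcxitacoeaxif".

jebcxitacoeaxif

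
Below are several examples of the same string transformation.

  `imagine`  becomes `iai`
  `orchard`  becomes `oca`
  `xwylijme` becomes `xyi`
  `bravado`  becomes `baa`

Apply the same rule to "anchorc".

aco

Rule — delete the last 2 characters, then keep every other character starting from the first (positions 1st, 3rd, 5th, ...).
Applying both steps to "anchorc": "ancho", then "aco".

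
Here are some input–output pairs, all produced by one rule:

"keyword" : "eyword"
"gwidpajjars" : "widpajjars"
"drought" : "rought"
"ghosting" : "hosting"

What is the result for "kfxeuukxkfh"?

Looking at the pairs, the operation is to delete the first character.
"kfxeuukxkfh" → "fxeuukxkfh".

fxeuukxkfh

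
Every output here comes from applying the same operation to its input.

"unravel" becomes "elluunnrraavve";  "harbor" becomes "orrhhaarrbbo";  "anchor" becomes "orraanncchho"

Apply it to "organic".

iccoorrggaanni

Looking at the pairs, the operation is to double every character, then move the last 3 characters to the front (rotate right by 3).
Starting from "organic": after the first operation, "oorrggaanniicc"; after the second, "iccoorrggaanni".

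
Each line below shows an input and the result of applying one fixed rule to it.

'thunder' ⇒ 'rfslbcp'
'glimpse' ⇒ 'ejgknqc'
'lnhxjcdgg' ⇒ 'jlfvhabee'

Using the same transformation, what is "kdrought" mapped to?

The pattern: shift every letter 2 places backward in the alphabet (wrapping around).
So "kdrought" becomes "ibpmsefr".

ibpmsefr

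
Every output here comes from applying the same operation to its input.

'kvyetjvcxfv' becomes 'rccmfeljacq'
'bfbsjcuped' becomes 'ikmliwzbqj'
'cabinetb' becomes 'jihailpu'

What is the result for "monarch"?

tovjuyh

What's happening: take characters alternately from the front and the back (1st, last, 2nd, 2nd-last, ...), then shift every letter 7 places forward in the alphabet (wrapping around).
Doing the same to "monarch": "tovjuyh".
(Check on "kvyetjvcxfv": → "kvvfyxectvj" → "rccmfeljacq" ✓)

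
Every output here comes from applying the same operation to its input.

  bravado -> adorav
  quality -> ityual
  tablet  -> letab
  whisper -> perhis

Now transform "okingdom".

Rule — delete the first character, then move the last 3 characters to the front (rotate right by 3).
Applying both steps to "okingdom": "kingdom", then "domking".

domking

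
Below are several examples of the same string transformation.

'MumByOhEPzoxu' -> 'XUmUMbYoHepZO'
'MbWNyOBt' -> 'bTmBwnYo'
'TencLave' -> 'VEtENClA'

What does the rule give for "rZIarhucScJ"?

What's happening: flip the case of every letter, then move the last 2 characters to the front (rotate right by 2).
For "rZIarhucScJ", step one produces "RziARHUCsCj"; step two turns that into "CjRziARHUCs".

CjRziARHUCs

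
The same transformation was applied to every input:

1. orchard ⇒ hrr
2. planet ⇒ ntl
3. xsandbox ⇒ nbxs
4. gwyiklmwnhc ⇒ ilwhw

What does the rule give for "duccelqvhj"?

Each output is the input with this applied: keep every other character starting from the second (positions 2nd, 4th, 6th, ...), then move the first character to the end.
Starting from "duccelqvhj": after the first operation, "uclvj"; after the second, "clvju".
(Check on "planet": → "lnt" → "ntl" ✓)

clvju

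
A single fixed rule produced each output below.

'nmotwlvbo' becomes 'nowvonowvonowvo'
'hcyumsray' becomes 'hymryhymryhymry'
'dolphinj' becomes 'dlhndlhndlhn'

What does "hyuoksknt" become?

Looking at the pairs, the operation is to keep every other character starting from the first (positions 1st, 3rd, 5th, ...), then write the whole string 3 times in a row.
Starting from "hyuoksknt": after the first operation, "hukkt"; after the second, "hukkthukkthukkt".

hukkthukkthukkt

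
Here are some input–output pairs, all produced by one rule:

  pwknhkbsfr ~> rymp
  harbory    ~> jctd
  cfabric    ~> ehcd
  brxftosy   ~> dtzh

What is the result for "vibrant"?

Looking at the pairs, the operation is to shift every letter 2 places forward in the alphabet (wrapping around), then keep only the first 4 characters.
Starting from "vibrant": after the first operation, "xkdtcpv"; after the second, "xkdt".

xkdt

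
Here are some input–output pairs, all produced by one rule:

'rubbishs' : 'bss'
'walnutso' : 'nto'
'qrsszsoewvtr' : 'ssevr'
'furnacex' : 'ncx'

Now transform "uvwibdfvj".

idv

What's happening: delete the first 3 characters, then keep every other character starting from the first (positions 1st, 3rd, 5th, ...).
Starting from "uvwibdfvj": after the first operation, "ibdfvj"; after the second, "idv".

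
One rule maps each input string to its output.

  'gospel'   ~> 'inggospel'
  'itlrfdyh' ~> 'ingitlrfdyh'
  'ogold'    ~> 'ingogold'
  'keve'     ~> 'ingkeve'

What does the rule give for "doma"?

What's happening: prepend "ing".
So "doma" becomes "ingdoma".

ingdoma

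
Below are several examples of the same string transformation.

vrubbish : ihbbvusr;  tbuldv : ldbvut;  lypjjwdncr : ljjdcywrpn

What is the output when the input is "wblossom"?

omlbwsso

The transformation: sort the characters into reverse alphabetical order, then swap the front and back halves of the string.
Applying both steps to "wblossom": "wssoomlb", then "omlbwsso".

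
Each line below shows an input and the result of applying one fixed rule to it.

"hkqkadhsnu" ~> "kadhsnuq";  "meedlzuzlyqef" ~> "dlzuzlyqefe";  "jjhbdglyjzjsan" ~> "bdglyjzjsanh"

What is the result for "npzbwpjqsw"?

bwpjqswz

What's happening: delete the first 2 characters, then move the first character to the end.
Starting from "npzbwpjqsw": after the first operation, "zbwpjqsw"; after the second, "bwpjqswz".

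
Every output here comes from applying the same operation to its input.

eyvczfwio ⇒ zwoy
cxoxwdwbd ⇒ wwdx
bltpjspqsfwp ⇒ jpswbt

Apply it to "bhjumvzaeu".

mzebj

Looking at the pairs, the operation is to move the first 3 characters to the end (rotate left by 3), then keep every other character starting from the second (positions 2nd, 4th, 6th, ...).
On "bhjumvzaeu" that produces "mzebj".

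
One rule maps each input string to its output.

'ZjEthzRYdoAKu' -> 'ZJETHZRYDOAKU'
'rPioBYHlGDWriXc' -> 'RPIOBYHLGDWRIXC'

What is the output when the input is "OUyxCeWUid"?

The rule is to convert every letter to uppercase.
Doing the same to "OUyxCeWUid": "OUYXCEWUID".

OUYXCEWUID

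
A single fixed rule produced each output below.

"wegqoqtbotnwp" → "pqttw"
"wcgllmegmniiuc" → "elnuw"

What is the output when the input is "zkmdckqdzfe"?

Each output is the input with this applied: keep one character in every 3, starting at position 1 (positions 1st, 4th, 7th, ...), then sort the characters into alphabetical order.
"zkmdckqdzfe" → "dfqz".

dfqz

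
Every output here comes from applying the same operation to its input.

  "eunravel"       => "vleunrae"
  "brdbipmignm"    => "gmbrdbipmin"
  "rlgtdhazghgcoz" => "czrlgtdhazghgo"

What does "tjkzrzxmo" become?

In each case the input is transformed by: move the last 2 characters to the front (rotate right by 2), then swap the first and last characters.
Working it through for "tjkzrzxmo": intermediate "motjkzrzx", final "xotjkzrzm".

xotjkzrzm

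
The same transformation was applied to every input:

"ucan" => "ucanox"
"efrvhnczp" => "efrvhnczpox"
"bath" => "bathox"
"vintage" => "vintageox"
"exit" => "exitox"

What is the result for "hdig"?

Looking at the pairs, the operation is to append "ox".
Doing the same to "hdig": "hdigox".

hdigox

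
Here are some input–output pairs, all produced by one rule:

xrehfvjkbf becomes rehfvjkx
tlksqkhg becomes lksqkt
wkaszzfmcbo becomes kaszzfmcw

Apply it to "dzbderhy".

zbderd

Looking at the pairs, the operation is to delete the last 2 characters, then move the first character to the end.
Applying both steps to "dzbderhy": "dzbder", then "zbderd".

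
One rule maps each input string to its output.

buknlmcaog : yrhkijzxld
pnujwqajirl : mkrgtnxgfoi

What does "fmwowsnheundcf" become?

In each case the input is transformed by: shift every letter 3 places backward in the alphabet (wrapping around).
On "fmwowsnheundcf" that produces "cjtltpkebrkazc".

cjtltpkebrkazc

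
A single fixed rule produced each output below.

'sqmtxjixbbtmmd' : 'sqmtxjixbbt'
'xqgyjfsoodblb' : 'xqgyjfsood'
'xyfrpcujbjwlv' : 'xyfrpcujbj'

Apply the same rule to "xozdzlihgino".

xozdzlihg

The pattern: delete the last 3 characters.
Doing the same to "xozdzlihgino": "xozdzlihg".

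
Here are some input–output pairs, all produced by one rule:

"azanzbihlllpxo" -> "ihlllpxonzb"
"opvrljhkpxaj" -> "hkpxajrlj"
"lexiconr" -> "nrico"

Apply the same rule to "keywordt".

dtwor

What's happening: delete the first 3 characters, then move the first 3 characters to the end (rotate left by 3).
"keywordt" → "wordt" → "dtwor".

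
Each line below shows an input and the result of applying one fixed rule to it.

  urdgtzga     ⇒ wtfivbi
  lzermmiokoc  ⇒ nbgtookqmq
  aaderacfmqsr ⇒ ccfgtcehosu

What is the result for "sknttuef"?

umpvvwg

In each case the input is transformed by: delete the last character, then shift every letter 2 places forward in the alphabet (wrapping around).
Applying both steps to "sknttuef": "sknttue", then "umpvvwg".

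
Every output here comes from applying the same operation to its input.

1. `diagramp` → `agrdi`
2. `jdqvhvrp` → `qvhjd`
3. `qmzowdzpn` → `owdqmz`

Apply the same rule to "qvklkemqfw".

Looking at the pairs, the operation is to delete the last 3 characters, then move the last 3 characters to the front (rotate right by 3).
Working it through for "qvklkemqfw": intermediate "qvklkem", final "kemqvkl".
(Check on "diagramp": → "diagr" → "agrdi" ✓)

kemqvkl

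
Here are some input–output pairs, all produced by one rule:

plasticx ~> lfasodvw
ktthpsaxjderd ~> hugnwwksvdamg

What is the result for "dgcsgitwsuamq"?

dptgjfvjlwzvx

The pattern: shift every letter 3 places forward in the alphabet (wrapping around), then move the last 3 characters to the front (rotate right by 3).
Applying both steps to "dgcsgitwsuamq": "gjfvjlwzvxdpt", then "dptgjfvjlwzvx".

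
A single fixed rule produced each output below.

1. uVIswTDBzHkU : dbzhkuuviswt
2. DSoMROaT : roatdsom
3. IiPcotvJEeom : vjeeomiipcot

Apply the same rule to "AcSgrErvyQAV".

Each output is the input with this applied: swap the front and back halves of the string, then convert every letter to lowercase.
For "AcSgrErvyQAV", step one produces "rvyQAVAcSgrE"; step two turns that into "rvyqavacsgre".
(Check on "uVIswTDBzHkU": → "DBzHkUuVIswT" → "dbzhkuuviswt" ✓)

rvyqavacsgre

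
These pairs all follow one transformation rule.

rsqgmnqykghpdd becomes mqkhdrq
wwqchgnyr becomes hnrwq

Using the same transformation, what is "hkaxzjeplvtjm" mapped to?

zeltmha

In each case the input is transformed by: keep every other character starting from the first (positions 1st, 3rd, 5th, ...), then move the first 2 characters to the end (rotate left by 2).
On "hkaxzjeplvtjm": the first step gives "hazeltm", and the second then gives "zeltmha".
(Check on "rsqgmnqykghpdd": → "rqmqkhd" → "mqkhdrq" ✓)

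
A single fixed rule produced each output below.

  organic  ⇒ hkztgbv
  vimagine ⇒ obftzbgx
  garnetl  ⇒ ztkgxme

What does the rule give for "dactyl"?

wtvmre

The pattern: shift every letter 7 places backward in the alphabet (wrapping around).
On "dactyl" that produces "wtvmre".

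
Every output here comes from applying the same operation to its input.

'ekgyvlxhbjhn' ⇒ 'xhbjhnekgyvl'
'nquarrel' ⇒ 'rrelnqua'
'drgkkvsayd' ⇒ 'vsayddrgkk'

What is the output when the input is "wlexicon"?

Each output is the input with this applied: swap the front and back halves of the string.
"wlexicon" → "iconwlex".

iconwlex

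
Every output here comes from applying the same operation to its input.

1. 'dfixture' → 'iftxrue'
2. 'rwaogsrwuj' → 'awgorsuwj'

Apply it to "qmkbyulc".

kmybluc

The transformation: delete the first character, then swap each adjacent pair of characters (1↔2, 3↔4, ...).
Applying both steps to "qmkbyulc": "mkbyulc", then "kmybluc".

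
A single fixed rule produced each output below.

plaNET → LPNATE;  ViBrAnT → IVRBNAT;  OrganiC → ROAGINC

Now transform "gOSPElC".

Each output is the input with this applied: swap each adjacent pair of characters (1↔2, 3↔4, ...), then convert every letter to uppercase.
For "gOSPElC", step one produces "OgPSlEC"; step two turns that into "OGPSLEC".

OGPSLEC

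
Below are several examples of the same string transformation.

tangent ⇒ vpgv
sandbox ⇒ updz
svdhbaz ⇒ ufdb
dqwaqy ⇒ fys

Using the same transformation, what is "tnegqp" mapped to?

vgs

What's happening: shift every letter 2 places forward in the alphabet (wrapping around), then keep every other character starting from the first (positions 1st, 3rd, 5th, ...).
For "tnegqp" the result is "vgs".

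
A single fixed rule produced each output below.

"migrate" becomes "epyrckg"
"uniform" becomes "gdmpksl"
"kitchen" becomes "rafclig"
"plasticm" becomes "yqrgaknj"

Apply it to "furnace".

plyacds

Looking at the pairs, the operation is to move the first 2 characters to the end (rotate left by 2), then shift every letter 2 places backward in the alphabet (wrapping around).
"furnace" → "rnacefu" → "plyacds".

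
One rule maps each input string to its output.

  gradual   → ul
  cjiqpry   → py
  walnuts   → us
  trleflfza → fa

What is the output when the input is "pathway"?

wy

Each output is the input with this applied: keep every other character starting from the first (positions 1st, 3rd, 5th, ...), then keep only the last 2 characters.
Starting from "pathway": after the first operation, "ptwy"; after the second, "wy".
(Check on "trleflfza": → "tlffa" → "fa" ✓)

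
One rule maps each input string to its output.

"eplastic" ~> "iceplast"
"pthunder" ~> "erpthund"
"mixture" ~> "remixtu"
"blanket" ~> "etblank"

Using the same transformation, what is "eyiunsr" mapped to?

Each output is the input with this applied: move the last 2 characters to the front (rotate right by 2).
For "eyiunsr" the result is "sreyiun".

sreyiun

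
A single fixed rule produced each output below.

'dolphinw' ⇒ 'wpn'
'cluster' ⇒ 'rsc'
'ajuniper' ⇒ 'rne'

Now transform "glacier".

rcg

The pattern: swap the first and last characters, then keep one character in every 3, starting at position 1 (positions 1st, 4th, 7th, ...).
Working it through for "glacier": intermediate "rlacieg", final "rcg".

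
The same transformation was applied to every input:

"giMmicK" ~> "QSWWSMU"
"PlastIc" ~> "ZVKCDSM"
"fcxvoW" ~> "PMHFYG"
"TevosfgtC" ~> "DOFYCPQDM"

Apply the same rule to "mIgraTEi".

WSQBKDOS

The rule is to shift every letter 10 places forward in the alphabet (wrapping around), then convert every letter to uppercase.
For "mIgraTEi" the result is "WSQBKDOS".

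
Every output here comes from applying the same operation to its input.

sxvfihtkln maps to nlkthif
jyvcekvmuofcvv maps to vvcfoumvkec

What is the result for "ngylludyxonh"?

hnoxydull

The rule is to reverse the string, then delete the last 3 characters.
"ngylludyxonh" → "hnoxydullygn" → "hnoxydull".
(Check on "jyvcekvmuofcvv": → "vvcfoumvkecvyj" → "vvcfoumvkec" ✓)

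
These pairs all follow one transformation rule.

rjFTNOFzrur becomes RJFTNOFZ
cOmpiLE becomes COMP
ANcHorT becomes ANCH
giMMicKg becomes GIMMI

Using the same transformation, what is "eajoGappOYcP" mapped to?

Rule — delete the last 3 characters, then convert every letter to uppercase.
Applying that to "eajoGappOYcP" gives "EAJOGAPPO".
(Check on "ANcHorT": → "ANcH" → "ANCH" ✓)

EAJOGAPPO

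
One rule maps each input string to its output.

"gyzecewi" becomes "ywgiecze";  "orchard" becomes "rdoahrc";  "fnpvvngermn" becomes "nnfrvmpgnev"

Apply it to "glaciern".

lrgnciae

The pattern: swap each adjacent pair of characters (1↔2, 3↔4, ...), then take characters alternately from the front and the back (1st, last, 2nd, 2nd-last, ...).
On "glaciern": the first step gives "lgcaeinr", and the second then gives "lrgnciae".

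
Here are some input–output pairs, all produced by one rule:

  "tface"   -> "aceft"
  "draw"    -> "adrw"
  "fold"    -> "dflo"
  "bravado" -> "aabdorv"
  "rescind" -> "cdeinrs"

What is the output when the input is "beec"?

bcee

Looking at the pairs, the operation is to sort the characters into alphabetical order.
On "beec" that produces "bcee".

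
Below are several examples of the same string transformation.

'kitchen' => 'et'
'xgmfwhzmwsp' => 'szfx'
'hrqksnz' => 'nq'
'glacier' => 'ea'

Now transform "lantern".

In each case the input is transformed by: reverse the string, then keep one character in every 3, starting at position 2 (positions 2nd, 5th, 8th, ...).
Starting from "lantern": after the first operation, "nretnal"; after the second, "rn".

rn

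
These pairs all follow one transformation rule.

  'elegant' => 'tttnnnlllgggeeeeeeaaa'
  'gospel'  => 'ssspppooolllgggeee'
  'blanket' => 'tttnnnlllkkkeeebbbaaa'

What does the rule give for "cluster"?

Each output is the input with this applied: repeat every character 3 times, then sort the characters into reverse alphabetical order.
For "cluster", step one produces "cccllluuusssttteeerrr"; step two turns that into "uuutttsssrrrllleeeccc".

uuutttsssrrrllleeeccc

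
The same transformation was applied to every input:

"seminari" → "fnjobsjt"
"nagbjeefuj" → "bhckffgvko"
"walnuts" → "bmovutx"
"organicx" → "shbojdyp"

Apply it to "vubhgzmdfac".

vcihanegbdw

The rule is to move the first character to the end, then shift every letter 1 place forward in the alphabet (wrapping around).
Applying both steps to "vubhgzmdfac": "ubhgzmdfacv", then "vcihanegbdw".
(Check on "walnuts": → "alnutsw" → "bmovutx" ✓)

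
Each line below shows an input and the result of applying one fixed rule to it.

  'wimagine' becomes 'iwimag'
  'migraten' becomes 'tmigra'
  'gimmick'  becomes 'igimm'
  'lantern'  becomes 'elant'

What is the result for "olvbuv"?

bolv

Looking at the pairs, the operation is to delete the last 2 characters, then move the last character to the front.
Working it through for "olvbuv": intermediate "olvb", final "bolv".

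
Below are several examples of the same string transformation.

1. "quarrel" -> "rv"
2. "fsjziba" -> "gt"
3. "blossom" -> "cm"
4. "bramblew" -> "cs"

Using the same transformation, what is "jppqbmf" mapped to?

kq

The rule is to shift every letter 1 place forward in the alphabet (wrapping around), then keep only the first 2 characters.
For "jppqbmf", step one produces "kqqrcng"; step two turns that into "kq".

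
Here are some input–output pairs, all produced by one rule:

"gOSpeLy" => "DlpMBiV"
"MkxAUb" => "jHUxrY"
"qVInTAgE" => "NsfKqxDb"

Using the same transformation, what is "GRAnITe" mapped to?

doxKfqB

Rule — shift every letter 3 places backward in the alphabet (wrapping around), then flip the case of every letter.
On "GRAnITe": the first step gives "DOXkFQb", and the second then gives "doxKfqB".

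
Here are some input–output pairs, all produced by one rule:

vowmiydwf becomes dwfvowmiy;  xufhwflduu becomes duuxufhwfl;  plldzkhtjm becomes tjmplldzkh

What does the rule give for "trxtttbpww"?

pwwtrxtttb

Rule — move the last 3 characters to the front (rotate right by 3).
On "trxtttbpww" that produces "pwwtrxtttb".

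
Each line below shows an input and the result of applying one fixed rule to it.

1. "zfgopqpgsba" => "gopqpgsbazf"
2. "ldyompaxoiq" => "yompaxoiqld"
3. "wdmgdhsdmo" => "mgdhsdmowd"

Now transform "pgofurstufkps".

ofurstufkpspg

Each output is the input with this applied: move the first 2 characters to the end (rotate left by 2).
For "pgofurstufkps" the result is "ofurstufkpspg".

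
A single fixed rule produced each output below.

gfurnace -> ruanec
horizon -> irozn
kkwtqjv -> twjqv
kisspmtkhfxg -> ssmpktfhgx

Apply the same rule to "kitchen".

ctehn

Each output is the input with this applied: swap each adjacent pair of characters (1↔2, 3↔4, ...), then delete the first 2 characters.
On "kitchen": the first step gives "ikctehn", and the second then gives "ctehn".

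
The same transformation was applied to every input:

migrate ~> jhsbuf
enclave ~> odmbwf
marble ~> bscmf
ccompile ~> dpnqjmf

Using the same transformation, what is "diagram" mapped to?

jbhsbn

The rule is to delete the first character, then shift every letter 1 place forward in the alphabet (wrapping around).
Working it through for "diagram": intermediate "iagram", final "jbhsbn".
(Check on "migrate": → "igrate" → "jhsbuf" ✓)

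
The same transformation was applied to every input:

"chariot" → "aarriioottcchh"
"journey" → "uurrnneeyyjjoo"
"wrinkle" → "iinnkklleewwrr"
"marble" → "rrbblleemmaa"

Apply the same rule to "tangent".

nnggeennttttaa

In each case the input is transformed by: move the first 2 characters to the end (rotate left by 2), then double every character.
Applying both steps to "tangent": "ngentta", then "nnggeennttttaa".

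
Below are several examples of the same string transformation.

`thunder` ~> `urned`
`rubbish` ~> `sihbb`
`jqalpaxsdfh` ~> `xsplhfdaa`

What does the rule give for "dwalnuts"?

utsnla

In each case the input is transformed by: delete the first 2 characters, then sort the characters into reverse alphabetical order.
So "dwalnuts" becomes "utsnla".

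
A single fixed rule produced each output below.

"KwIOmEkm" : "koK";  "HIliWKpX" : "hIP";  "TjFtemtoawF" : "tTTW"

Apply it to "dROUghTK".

Dut

In each case the input is transformed by: flip the case of every letter, then keep one character in every 3, starting at position 1 (positions 1st, 4th, 7th, ...).
"dROUghTK" → "Dut".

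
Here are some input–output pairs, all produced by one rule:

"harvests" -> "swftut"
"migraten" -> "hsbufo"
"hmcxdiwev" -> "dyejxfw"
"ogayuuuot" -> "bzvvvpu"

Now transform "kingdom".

ohepn

Each output is the input with this applied: delete the first 2 characters, then shift every letter 1 place forward in the alphabet (wrapping around).
Working it through for "kingdom": intermediate "ngdom", final "ohepn".
(Check on "harvests": → "rvests" → "swftut" ✓)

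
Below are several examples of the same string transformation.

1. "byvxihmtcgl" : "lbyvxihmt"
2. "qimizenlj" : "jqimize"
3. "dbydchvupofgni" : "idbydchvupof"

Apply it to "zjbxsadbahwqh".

In each case the input is transformed by: move the last 3 characters to the front (rotate right by 3), then delete the first 2 characters.
For "zjbxsadbahwqh" the result is "hzjbxsadbah".
(Check on "qimizenlj": → "nljqimize" → "jqimize" ✓)

hzjbxsadbah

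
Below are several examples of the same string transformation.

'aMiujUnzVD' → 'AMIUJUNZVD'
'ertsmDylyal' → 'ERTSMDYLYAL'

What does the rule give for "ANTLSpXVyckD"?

ANTLSPXVYCKD

The rule is to convert every letter to uppercase.
For "ANTLSpXVyckD" the result is "ANTLSPXVYCKD".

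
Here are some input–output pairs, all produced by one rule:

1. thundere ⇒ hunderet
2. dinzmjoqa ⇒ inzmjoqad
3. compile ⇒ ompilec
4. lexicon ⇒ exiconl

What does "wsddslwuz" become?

What's happening: move the first character to the end.
Doing the same to "wsddslwuz": "sddslwuzw".

sddslwuzw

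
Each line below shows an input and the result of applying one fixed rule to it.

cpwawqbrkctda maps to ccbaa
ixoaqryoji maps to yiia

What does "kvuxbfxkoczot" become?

The rule is to keep one character in every 3, starting at position 1 (positions 1st, 4th, 7th, ...), then sort the characters into reverse alphabetical order.
On "kvuxbfxkoczot": the first step gives "kxxct", and the second then gives "xxtkc".

xxtkc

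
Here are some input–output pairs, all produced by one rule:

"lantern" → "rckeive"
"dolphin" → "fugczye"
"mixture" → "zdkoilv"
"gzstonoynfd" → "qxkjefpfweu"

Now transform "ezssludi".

The pattern: swap each adjacent pair of characters (1↔2, 3↔4, ...), then shift every letter 9 places backward in the alphabet (wrapping around).
On "ezssludi": the first step gives "zessulid", and the second then gives "qvjjlczu".

qvjjlczu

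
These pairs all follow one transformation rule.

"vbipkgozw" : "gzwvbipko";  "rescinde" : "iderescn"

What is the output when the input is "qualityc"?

The rule is to move the last 3 characters to the front (rotate right by 3), then swap the first and last characters.
Starting from "qualityc": after the first operation, "tycquali"; after the second, "iycqualt".

iycqualt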